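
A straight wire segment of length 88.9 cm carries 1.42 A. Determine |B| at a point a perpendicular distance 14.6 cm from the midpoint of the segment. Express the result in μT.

For a finite straight segment, B = (μ₀I/4πd)(sinθ₁ + sinθ₂), where θ₁, θ₂ are the angles from the perpendicular to each end.
The perpendicular from the point meets the wire at its midpoint, so each end is L/2 = 0.4445 m away along the wire.
sinθ₁ = 0.4445/√(0.4445²+0.146²) = 0.9501; sinθ₂ = 0.4445/√(0.4445²+0.146²) = 0.9501.
B = (4π×10⁻⁷ × 1.42) / (4π × 0.146) × (0.9501 + 0.9501) = 1.85×10⁻⁶ T.

B ≈ 1.85 μT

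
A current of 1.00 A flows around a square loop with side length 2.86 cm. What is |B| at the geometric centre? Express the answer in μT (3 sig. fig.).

Each side is a finite straight segment at perpendicular distance d = a/(2 tan(π/4)) = 0.0143 m from the centre, with end-angles ±π/4.
One side contributes B₁ = (μ₀I/4πd)·2 sin(π/4) = 9.89×10⁻⁶ T.
All 4 sides add in the same direction: B = 4 × 9.89×10⁻⁶ = 3.96×10⁻⁵ T.

B ≈ 39.6 μT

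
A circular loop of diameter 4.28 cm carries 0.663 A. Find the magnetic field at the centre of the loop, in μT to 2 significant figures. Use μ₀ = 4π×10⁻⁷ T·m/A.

At the centre of a circular loop the Biot–Savart law gives B = μ₀I/(2R) (so R = 0.0214 m).
B = (4π×10⁻⁷ × 0.663) / (2 × 0.0214) = 1.95×10⁻⁵ T.

B ≈ 19 μT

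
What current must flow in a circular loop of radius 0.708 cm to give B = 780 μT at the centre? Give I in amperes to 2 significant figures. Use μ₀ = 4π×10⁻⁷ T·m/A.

At the centre of a circular loop B = μ₀I/(2R), so I = 2RB/μ₀.
With R = 0.00708 m, I = 2 × 0.00708 × 7.80×10⁻⁴ / (4π×10⁻⁷) = 8.79 A.

I ≈ 8.8 A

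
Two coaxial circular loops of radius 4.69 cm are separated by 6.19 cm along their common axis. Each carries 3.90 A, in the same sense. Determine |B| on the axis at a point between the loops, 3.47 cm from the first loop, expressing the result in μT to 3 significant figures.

Each loop contributes B = μ₀IR²/[2(R²+z²)^(3/2)] on the axis, with z measured from that loop.
Loop 1 (z = 0.0347 m): B₁ = 2.71×10⁻⁵ T. Loop 2 (z = 0.0272 m): B₂ = 3.38×10⁻⁵ T.
The fields add: B = B₁ + B₂ = 6.10×10⁻⁵ T.

B ≈ 61.0 μT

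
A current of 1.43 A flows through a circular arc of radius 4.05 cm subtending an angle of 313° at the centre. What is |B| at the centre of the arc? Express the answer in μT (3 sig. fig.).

B ≈ 19.3 μT

The Biot–Savart field of a circular arc at its centre is B = μ₀Iφ/(4πR), with φ = 5.463 rad.
B = (4π×10⁻⁷ × 1.43 × 5.463) / (4π × 0.0405) = 1.93×10⁻⁵ T.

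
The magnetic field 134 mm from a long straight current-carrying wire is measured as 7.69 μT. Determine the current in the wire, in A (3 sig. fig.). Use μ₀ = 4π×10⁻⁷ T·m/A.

For a long straight wire B = μ₀I/(2πd), so I = 2πdB/μ₀.
I = 2π × 0.134 × 7.69×10⁻⁶ / (4π×10⁻⁷) = 5.15 A.

I ≈ 5.15 A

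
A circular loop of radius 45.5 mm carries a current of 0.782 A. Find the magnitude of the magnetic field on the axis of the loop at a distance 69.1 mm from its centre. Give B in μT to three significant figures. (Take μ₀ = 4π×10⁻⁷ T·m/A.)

B ≈ 1.80 μT

On the axis of a circular loop, B = μ₀IR² / [2(R²+z²)^(3/2)].
R² + z² = (0.0455)² + (0.0691)² = 0.006845 m², and (R²+z²)^(3/2) = 5.66×10⁻⁴ m³.
B = (4π×10⁻⁷ × 0.782 × 0.00207) / (2 × 5.66×10⁻⁴) = 1.80×10⁻⁶ T.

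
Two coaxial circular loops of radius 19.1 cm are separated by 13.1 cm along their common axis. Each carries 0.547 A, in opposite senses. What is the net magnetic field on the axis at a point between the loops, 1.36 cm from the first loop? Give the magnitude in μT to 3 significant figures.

Each loop contributes B = μ₀IR²/[2(R²+z²)^(3/2)] on the axis, with z measured from that loop.
Loop 1 (z = 0.0136 m): B₁ = 1.79×10⁻⁶ T. Loop 2 (z = 0.1174 m): B₂ = 1.11×10⁻⁶ T.
The fields oppose: B = |B₁ − B₂| = 6.73×10⁻⁷ T.

B ≈ 0.673 μT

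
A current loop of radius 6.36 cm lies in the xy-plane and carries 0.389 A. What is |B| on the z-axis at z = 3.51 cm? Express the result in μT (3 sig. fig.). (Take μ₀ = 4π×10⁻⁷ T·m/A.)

B ≈ 2.58 μT

On the axis of a circular loop, B = μ₀IR² / [2(R²+z²)^(3/2)].
R² + z² = (0.0636)² + (0.0351)² = 0.005277 m², and (R²+z²)^(3/2) = 3.83×10⁻⁴ m³.
B = (4π×10⁻⁷ × 0.389 × 0.004045) / (2 × 3.83×10⁻⁴) = 2.58×10⁻⁶ T.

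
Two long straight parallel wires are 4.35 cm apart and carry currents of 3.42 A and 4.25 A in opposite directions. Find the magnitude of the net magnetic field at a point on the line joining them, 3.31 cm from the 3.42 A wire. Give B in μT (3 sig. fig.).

B ≈ 102 μT

Each long wire gives B = μ₀I/(2πd). Distances are d₁ = 0.0331 m and d₂ = 0.0104 m.
B₁ = 2.07×10⁻⁵ T, B₂ = 8.17×10⁻⁵ T.
Between antiparallel currents both contributions point the same way, so they add. B = B₁ + B₂ = 2.07×10⁻⁵ + 8.17×10⁻⁵ = 1.02×10⁻⁴ T.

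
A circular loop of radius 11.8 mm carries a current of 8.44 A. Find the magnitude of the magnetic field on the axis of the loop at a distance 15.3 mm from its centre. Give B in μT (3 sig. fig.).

On the axis of a circular loop, B = μ₀IR² / [2(R²+z²)^(3/2)].
R² + z² = (0.0118)² + (0.0153)² = 0.0003733 m², and (R²+z²)^(3/2) = 7.21×10⁻⁶ m³.
B = (4π×10⁻⁷ × 8.44 × 0.0001392) / (2 × 7.21×10⁻⁶) = 1.02×10⁻⁴ T.

B ≈ 102 μT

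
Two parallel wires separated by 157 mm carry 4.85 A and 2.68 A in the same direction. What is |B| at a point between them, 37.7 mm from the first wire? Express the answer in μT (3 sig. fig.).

B ≈ 21.2 μT

Each long wire gives B = μ₀I/(2πd). Distances are d₁ = 0.0377 m and d₂ = 0.1193 m.
B₁ = 2.57×10⁻⁵ T, B₂ = 4.49×10⁻⁶ T.
Between parallel currents the two contributions point in opposite directions, so they subtract. B = |B₁ − B₂| = |2.57×10⁻⁵ − 4.49×10⁻⁶| = 2.12×10⁻⁵ T.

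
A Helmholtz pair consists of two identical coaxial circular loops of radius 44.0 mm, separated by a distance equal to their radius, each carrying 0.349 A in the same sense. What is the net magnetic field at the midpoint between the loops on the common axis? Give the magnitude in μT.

B ≈ 7.13 μT

Each loop contributes B = μ₀IR²/[2(R²+z²)^(3/2)] on the axis, with z measured from that loop.
Loop 1 (z = 0.022 m): B₁ = 3.57×10⁻⁶ T. Loop 2 (z = 0.022 m): B₂ = 3.57×10⁻⁶ T.
The fields add: B = B₁ + B₂ = 7.13×10⁻⁶ T.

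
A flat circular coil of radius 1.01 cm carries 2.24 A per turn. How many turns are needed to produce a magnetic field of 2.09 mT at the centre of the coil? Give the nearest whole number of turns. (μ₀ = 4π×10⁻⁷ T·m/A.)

For an N-turn coil, B = Nμ₀I/(2R). A single turn gives B₁ = 1.39×10⁻⁴ T with R = 0.0101 m.
N = B/B₁ = 2.09×10⁻³ / 1.39×10⁻⁴ = 15.00.

N = 15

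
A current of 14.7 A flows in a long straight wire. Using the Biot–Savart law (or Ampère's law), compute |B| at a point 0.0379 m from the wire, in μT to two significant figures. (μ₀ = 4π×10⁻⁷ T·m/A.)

B ≈ 78 μT

For an infinitely long straight wire, B = μ₀I/(2πd).
B = (4π×10⁻⁷ × 14.7) / (2π × 0.0379) = 7.76×10⁻⁵ T.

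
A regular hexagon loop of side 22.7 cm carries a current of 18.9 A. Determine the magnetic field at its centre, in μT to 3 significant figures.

B ≈ 57.7 μT

Each side is a finite straight segment at perpendicular distance d = a/(2 tan(π/6)) = 0.1966 m from the centre, with end-angles ±π/6.
One side contributes B₁ = (μ₀I/4πd)·2 sin(π/6) = 9.61×10⁻⁶ T.
All 6 sides add in the same direction: B = 6 × 9.61×10⁻⁶ = 5.77×10⁻⁵ T.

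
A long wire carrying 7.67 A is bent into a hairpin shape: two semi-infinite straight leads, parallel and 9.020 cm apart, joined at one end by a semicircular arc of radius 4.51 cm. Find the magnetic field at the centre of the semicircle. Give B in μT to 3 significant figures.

B ≈ 87.4 μT

The semicircular arc contributes B_arc = μ₀I·π/(4πR) = μ₀I/(4R) = 5.34×10⁻⁵ T.
Each semi-infinite lead is at perpendicular distance R = 0.0451 m from the centre, with the perpendicular foot at its near end, so it contributes μ₀I/(4πR); both point the same way, together 3.40×10⁻⁵ T.
Arc and leads all point the same direction: B = 5.34×10⁻⁵ + 3.40×10⁻⁵ = 8.74×10⁻⁵ T.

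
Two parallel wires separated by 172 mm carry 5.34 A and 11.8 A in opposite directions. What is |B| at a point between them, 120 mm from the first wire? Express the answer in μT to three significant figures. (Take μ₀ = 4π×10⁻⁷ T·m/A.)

Each long wire gives B = μ₀I/(2πd). Distances are d₁ = 0.12 m and d₂ = 0.052 m.
B₁ = 8.90×10⁻⁶ T, B₂ = 4.54×10⁻⁵ T.
Between antiparallel currents both contributions point the same way, so they add. B = B₁ + B₂ = 8.90×10⁻⁶ + 4.54×10⁻⁵ = 5.43×10⁻⁵ T.

B ≈ 54.3 μT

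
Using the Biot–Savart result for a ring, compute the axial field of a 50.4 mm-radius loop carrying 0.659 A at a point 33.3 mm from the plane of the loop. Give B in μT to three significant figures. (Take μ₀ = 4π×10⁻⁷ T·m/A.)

B ≈ 4.77 μT

On the axis of a circular loop, B = μ₀IR² / [2(R²+z²)^(3/2)].
R² + z² = (0.0504)² + (0.0333)² = 0.003649 m², and (R²+z²)^(3/2) = 2.20×10⁻⁴ m³.
B = (4π×10⁻⁷ × 0.659 × 0.00254) / (2 × 2.20×10⁻⁴) = 4.77×10⁻⁶ T.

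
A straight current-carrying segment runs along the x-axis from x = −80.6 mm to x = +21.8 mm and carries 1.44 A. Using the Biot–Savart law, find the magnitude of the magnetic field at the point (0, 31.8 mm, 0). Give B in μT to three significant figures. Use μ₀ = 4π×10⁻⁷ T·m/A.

B ≈ 6.77 μT

For a finite straight segment, B = (μ₀I/4πd)(sinθ₁ + sinθ₂), where θ₁, θ₂ are the angles from the perpendicular to each end.
The perpendicular distance is d = 0.0318 m; the end-offsets along the wire are a = 0.0806 m and b = 0.0218 m.
sinθ₁ = 0.0806/√(0.0806²+0.0318²) = 0.9302; sinθ₂ = 0.0218/√(0.0218²+0.0318²) = 0.5654.
B = (4π×10⁻⁷ × 1.44) / (4π × 0.0318) × (0.9302 + 0.5654) = 6.77×10⁻⁶ T.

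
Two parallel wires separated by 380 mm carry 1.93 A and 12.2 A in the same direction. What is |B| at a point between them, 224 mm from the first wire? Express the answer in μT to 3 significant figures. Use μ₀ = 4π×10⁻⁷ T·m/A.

Each long wire gives B = μ₀I/(2πd). Distances are d₁ = 0.224 m and d₂ = 0.156 m.
B₁ = 1.72×10⁻⁶ T, B₂ = 1.56×10⁻⁵ T.
Between parallel currents the two contributions point in opposite directions, so they subtract. B = |B₁ − B₂| = |1.72×10⁻⁶ − 1.56×10⁻⁵| = 1.39×10⁻⁵ T.

B ≈ 13.9 μT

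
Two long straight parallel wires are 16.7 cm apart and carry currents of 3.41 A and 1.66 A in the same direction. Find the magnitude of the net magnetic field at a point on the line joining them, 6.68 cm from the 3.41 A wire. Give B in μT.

Each long wire gives B = μ₀I/(2πd). Distances are d₁ = 0.0668 m and d₂ = 0.1002 m.
B₁ = 1.02×10⁻⁵ T, B₂ = 3.31×10⁻⁶ T.
Between parallel currents the two contributions point in opposite directions, so they subtract. B = |B₁ − B₂| = |1.02×10⁻⁵ − 3.31×10⁻⁶| = 6.90×10⁻⁶ T.

B ≈ 6.90 μT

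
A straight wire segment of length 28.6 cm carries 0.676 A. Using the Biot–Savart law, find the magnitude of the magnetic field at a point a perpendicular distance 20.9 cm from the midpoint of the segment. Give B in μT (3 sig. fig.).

B ≈ 0.365 μT

For a finite straight segment, B = (μ₀I/4πd)(sinθ₁ + sinθ₂), where θ₁, θ₂ are the angles from the perpendicular to each end.
The perpendicular from the point meets the wire at its midpoint, so each end is L/2 = 0.143 m away along the wire.
sinθ₁ = 0.143/√(0.143²+0.209²) = 0.5647; sinθ₂ = 0.143/√(0.143²+0.209²) = 0.5647.
B = (4π×10⁻⁷ × 0.676) / (4π × 0.209) × (0.5647 + 0.5647) = 3.65×10⁻⁷ T.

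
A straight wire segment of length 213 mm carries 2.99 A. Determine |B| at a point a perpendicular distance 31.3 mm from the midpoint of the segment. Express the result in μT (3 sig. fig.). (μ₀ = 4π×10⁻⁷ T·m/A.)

B ≈ 18.3 μT

For a finite straight segment, B = (μ₀I/4πd)(sinθ₁ + sinθ₂), where θ₁, θ₂ are the angles from the perpendicular to each end.
The perpendicular from the point meets the wire at its midpoint, so each end is L/2 = 0.1065 m away along the wire.
sinθ₁ = 0.1065/√(0.1065²+0.0313²) = 0.9594; sinθ₂ = 0.1065/√(0.1065²+0.0313²) = 0.9594.
B = (4π×10⁻⁷ × 2.99) / (4π × 0.0313) × (0.9594 + 0.9594) = 1.83×10⁻⁵ T.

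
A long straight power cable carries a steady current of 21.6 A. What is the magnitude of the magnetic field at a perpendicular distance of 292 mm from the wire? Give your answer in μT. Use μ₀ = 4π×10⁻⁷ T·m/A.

For an infinitely long straight wire, B = μ₀I/(2πd).
B = (4π×10⁻⁷ × 21.6) / (2π × 0.292) = 1.48×10⁻⁵ T.

B ≈ 14.8 μT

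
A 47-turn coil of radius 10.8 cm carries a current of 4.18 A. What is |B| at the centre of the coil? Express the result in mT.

For an N-turn flat coil, B = Nμ₀I/(2R) with R = 0.108 m.
B = 47 × 2.43×10⁻⁵ T = 1.14×10⁻³ T.

B ≈ 1.14 mT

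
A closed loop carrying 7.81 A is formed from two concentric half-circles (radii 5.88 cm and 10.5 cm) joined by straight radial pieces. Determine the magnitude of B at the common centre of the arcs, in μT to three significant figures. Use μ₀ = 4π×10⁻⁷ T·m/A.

B ≈ 18.4 μT

The radial connectors point toward the centre, so dl × r̂ = 0 and they contribute nothing.
Each semicircle gives μ₀I/(4R): inner arc 4.17×10⁻⁵ T, outer arc 2.34×10⁻⁵ T.
The two arcs carry current in opposite angular senses, so their fields oppose: B = |4.17×10⁻⁵ − 2.34×10⁻⁵| = 1.84×10⁻⁵ T.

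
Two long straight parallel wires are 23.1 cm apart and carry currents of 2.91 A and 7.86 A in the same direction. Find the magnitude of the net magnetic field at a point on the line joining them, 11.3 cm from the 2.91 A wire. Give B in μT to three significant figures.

B ≈ 8.17 μT

Each long wire gives B = μ₀I/(2πd). Distances are d₁ = 0.113 m and d₂ = 0.118 m.
B₁ = 5.15×10⁻⁶ T, B₂ = 1.33×10⁻⁵ T.
Between parallel currents the two contributions point in opposite directions, so they subtract. B = |B₁ − B₂| = |5.15×10⁻⁶ − 1.33×10⁻⁵| = 8.17×10⁻⁶ T.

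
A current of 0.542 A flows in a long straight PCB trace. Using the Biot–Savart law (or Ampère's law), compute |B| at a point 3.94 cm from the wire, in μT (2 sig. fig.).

B ≈ 2.8 μT

For an infinitely long straight wire, B = μ₀I/(2πd).
B = (4π×10⁻⁷ × 0.542) / (2π × 0.0394) = 2.75×10⁻⁶ T.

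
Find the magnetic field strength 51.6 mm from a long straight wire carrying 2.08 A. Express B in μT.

B ≈ 8.06 μT

For an infinitely long straight wire, B = μ₀I/(2πd).
B = (4π×10⁻⁷ × 2.08) / (2π × 0.0516) = 8.06×10⁻⁶ T.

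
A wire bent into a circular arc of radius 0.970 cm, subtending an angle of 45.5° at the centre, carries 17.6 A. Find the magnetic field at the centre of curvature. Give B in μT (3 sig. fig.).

B ≈ 144 μT

The Biot–Savart field of a circular arc at its centre is B = μ₀Iφ/(4πR), with φ = 0.7941 rad.
B = (4π×10⁻⁷ × 17.6 × 0.7941) / (4π × 0.0097) = 1.44×10⁻⁴ T.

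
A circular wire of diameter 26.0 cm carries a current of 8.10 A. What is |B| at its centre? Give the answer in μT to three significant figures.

At the centre of a circular loop the Biot–Savart law gives B = μ₀I/(2R) (so R = 0.13 m).
B = (4π×10⁻⁷ × 8.10) / (2 × 0.13) = 3.91×10⁻⁵ T.

B ≈ 39.1 μT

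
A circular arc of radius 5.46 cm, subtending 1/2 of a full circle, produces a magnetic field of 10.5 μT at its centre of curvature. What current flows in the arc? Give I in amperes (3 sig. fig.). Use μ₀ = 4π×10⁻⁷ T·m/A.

For a circular arc, B = μ₀Iφ/(4πR) with φ in radians; here φ = 3.142 rad.
So I = 4πRB/(μ₀φ) = 4π × 0.0546 × 1.05×10⁻⁵ / (4π×10⁻⁷ × 3.142) = 1.82 A.

I ≈ 1.82 A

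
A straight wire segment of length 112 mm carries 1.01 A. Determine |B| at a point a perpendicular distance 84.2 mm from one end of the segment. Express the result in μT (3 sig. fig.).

For a finite straight segment, B = (μ₀I/4πd)(sinθ₁ + sinθ₂), where θ₁, θ₂ are the angles from the perpendicular to each end.
The perpendicular foot is at one end, so the two end-offsets along the wire are 0 and L = 0.112 m.
sinθ₁ = 0/√(0²+0.0842²) = 0.0000; sinθ₂ = 0.112/√(0.112²+0.0842²) = 0.7993.
B = (4π×10⁻⁷ × 1.01) / (4π × 0.0842) × (0.0000 + 0.7993) = 9.59×10⁻⁷ T.

B ≈ 0.959 μT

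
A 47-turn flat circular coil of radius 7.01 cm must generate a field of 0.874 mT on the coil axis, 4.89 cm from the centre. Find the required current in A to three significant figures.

For an N-turn coil, B = Nμ₀IR²/[2(R²+z²)^(3/2)] with R = 0.0701 m, z = 0.0489 m, so I = 2B(R²+z²)^(3/2)/(Nμ₀R²) = 2 × 8.74×10⁻⁴ × 6.24×10⁻⁴ / (47 × 4π×10⁻⁷ × 0.004914) = 3.76 A.

I ≈ 3.76 A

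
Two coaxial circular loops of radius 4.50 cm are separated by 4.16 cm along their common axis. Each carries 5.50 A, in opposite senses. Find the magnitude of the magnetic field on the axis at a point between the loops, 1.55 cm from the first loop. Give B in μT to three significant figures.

Each loop contributes B = μ₀IR²/[2(R²+z²)^(3/2)] on the axis, with z measured from that loop.
Loop 1 (z = 0.0155 m): B₁ = 6.49×10⁻⁵ T. Loop 2 (z = 0.0261 m): B₂ = 4.97×10⁻⁵ T.
The fields oppose: B = |B₁ − B₂| = 1.52×10⁻⁵ T.

B ≈ 15.2 μT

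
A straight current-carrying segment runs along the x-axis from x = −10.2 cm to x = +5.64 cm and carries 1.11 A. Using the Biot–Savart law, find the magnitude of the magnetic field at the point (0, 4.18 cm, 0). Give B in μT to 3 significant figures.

For a finite straight segment, B = (μ₀I/4πd)(sinθ₁ + sinθ₂), where θ₁, θ₂ are the angles from the perpendicular to each end.
The perpendicular distance is d = 0.0418 m; the end-offsets along the wire are a = 0.102 m and b = 0.0564 m.
sinθ₁ = 0.102/√(0.102²+0.0418²) = 0.9253; sinθ₂ = 0.0564/√(0.0564²+0.0418²) = 0.8034.
B = (4π×10⁻⁷ × 1.11) / (4π × 0.0418) × (0.9253 + 0.8034) = 4.59×10⁻⁶ T.

B ≈ 4.59 μT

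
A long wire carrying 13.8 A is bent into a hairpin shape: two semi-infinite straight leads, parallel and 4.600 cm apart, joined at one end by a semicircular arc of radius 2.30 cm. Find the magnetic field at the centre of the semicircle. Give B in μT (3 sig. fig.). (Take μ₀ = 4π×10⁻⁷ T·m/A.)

B ≈ 308 μT

The semicircular arc contributes B_arc = μ₀I·π/(4πR) = μ₀I/(4R) = 1.88×10⁻⁴ T.
Each semi-infinite lead is at perpendicular distance R = 0.023 m from the centre, with the perpendicular foot at its near end, so it contributes μ₀I/(4πR); both point the same way, together 1.20×10⁻⁴ T.
Arc and leads all point the same direction: B = 1.88×10⁻⁴ + 1.20×10⁻⁴ = 3.08×10⁻⁴ T.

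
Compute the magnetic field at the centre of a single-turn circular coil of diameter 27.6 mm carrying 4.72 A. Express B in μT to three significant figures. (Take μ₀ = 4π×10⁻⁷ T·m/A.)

At the centre of a circular loop the Biot–Savart law gives B = μ₀I/(2R) (so R = 0.0138 m).
B = (4π×10⁻⁷ × 4.72) / (2 × 0.0138) = 2.15×10⁻⁴ T.

B ≈ 215 μT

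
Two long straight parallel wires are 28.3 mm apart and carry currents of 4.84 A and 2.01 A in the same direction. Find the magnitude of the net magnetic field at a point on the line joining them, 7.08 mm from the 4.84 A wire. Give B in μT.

Each long wire gives B = μ₀I/(2πd). Distances are d₁ = 0.00708 m and d₂ = 0.02122 m.
B₁ = 1.37×10⁻⁴ T, B₂ = 1.89×10⁻⁵ T.
Between parallel currents the two contributions point in opposite directions, so they subtract. B = |B₁ − B₂| = |1.37×10⁻⁴ − 1.89×10⁻⁵| = 1.18×10⁻⁴ T.

B ≈ 118 μT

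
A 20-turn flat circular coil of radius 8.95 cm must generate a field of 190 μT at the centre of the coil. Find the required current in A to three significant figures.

I ≈ 1.35 A

For an N-turn coil, B = Nμ₀I/(2R) with R = 0.0895 m, so I = 2RB/(Nμ₀) = 2 × 0.0895 × 1.90×10⁻⁴ / (20 × 4π×10⁻⁷) = 1.35 A.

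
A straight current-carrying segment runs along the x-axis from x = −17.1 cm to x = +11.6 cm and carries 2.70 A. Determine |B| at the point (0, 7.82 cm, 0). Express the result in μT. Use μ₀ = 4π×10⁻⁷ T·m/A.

For a finite straight segment, B = (μ₀I/4πd)(sinθ₁ + sinθ₂), where θ₁, θ₂ are the angles from the perpendicular to each end.
The perpendicular distance is d = 0.0782 m; the end-offsets along the wire are a = 0.171 m and b = 0.116 m.
sinθ₁ = 0.171/√(0.171²+0.0782²) = 0.9094; sinθ₂ = 0.116/√(0.116²+0.0782²) = 0.8292.
B = (4π×10⁻⁷ × 2.70) / (4π × 0.0782) × (0.9094 + 0.8292) = 6.00×10⁻⁶ T.

B ≈ 6.00 μT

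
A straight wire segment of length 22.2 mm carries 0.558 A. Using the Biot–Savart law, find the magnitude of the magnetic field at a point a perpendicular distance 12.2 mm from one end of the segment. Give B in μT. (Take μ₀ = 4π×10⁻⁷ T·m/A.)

B ≈ 4.01 μT

For a finite straight segment, B = (μ₀I/4πd)(sinθ₁ + sinθ₂), where θ₁, θ₂ are the angles from the perpendicular to each end.
The perpendicular foot is at one end, so the two end-offsets along the wire are 0 and L = 0.0222 m.
sinθ₁ = 0/√(0²+0.0122²) = 0.0000; sinθ₂ = 0.0222/√(0.0222²+0.0122²) = 0.8764.
B = (4π×10⁻⁷ × 0.558) / (4π × 0.0122) × (0.0000 + 0.8764) = 4.01×10⁻⁶ T.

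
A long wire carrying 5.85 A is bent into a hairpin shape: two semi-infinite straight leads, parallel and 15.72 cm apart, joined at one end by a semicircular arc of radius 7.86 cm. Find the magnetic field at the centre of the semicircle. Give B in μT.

The semicircular arc contributes B_arc = μ₀I·π/(4πR) = μ₀I/(4R) = 2.34×10⁻⁵ T.
Each semi-infinite lead is at perpendicular distance R = 0.0786 m from the centre, with the perpendicular foot at its near end, so it contributes μ₀I/(4πR); both point the same way, together 1.49×10⁻⁵ T.
Arc and leads all point the same direction: B = 2.34×10⁻⁵ + 1.49×10⁻⁵ = 3.83×10⁻⁵ T.

B ≈ 38.3 μT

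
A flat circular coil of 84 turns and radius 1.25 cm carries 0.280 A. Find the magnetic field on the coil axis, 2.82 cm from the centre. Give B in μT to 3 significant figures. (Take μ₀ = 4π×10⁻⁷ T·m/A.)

B ≈ 78.7 μT

For an N-turn flat coil, B = Nμ₀IR²/[2(R²+z²)^(3/2)] with R = 0.0125 m, z = 0.0282 m.
B = 84 × 9.37×10⁻⁷ T = 7.87×10⁻⁵ T.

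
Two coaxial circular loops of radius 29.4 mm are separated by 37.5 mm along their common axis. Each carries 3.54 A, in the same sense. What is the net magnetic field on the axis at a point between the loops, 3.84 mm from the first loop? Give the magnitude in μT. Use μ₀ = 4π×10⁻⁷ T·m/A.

B ≈ 95.3 μT

Each loop contributes B = μ₀IR²/[2(R²+z²)^(3/2)] on the axis, with z measured from that loop.
Loop 1 (z = 0.00384 m): B₁ = 7.38×10⁻⁵ T. Loop 2 (z = 0.03366 m): B₂ = 2.15×10⁻⁵ T.
The fields add: B = B₁ + B₂ = 9.53×10⁻⁵ T.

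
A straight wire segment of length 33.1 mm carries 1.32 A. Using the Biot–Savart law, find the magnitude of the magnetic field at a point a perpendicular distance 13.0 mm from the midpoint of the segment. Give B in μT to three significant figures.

B ≈ 16.0 μT

For a finite straight segment, B = (μ₀I/4πd)(sinθ₁ + sinθ₂), where θ₁, θ₂ are the angles from the perpendicular to each end.
The perpendicular from the point meets the wire at its midpoint, so each end is L/2 = 0.01655 m away along the wire.
sinθ₁ = 0.01655/√(0.01655²+0.013²) = 0.7864; sinθ₂ = 0.01655/√(0.01655²+0.013²) = 0.7864.
B = (4π×10⁻⁷ × 1.32) / (4π × 0.013) × (0.7864 + 0.7864) = 1.60×10⁻⁵ T.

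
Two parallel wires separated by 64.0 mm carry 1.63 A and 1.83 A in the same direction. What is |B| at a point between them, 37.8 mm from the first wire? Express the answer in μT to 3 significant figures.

B ≈ 5.35 μT

Each long wire gives B = μ₀I/(2πd). Distances are d₁ = 0.0378 m and d₂ = 0.0262 m.
B₁ = 8.62×10⁻⁶ T, B₂ = 1.40×10⁻⁵ T.
Between parallel currents the two contributions point in opposite directions, so they subtract. B = |B₁ − B₂| = |8.62×10⁻⁶ − 1.40×10⁻⁵| = 5.35×10⁻⁶ T.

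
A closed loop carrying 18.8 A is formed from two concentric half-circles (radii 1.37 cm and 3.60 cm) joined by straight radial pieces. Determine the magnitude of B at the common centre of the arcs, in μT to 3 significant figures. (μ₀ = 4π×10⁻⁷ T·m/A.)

The radial connectors point toward the centre, so dl × r̂ = 0 and they contribute nothing.
Each semicircle gives μ₀I/(4R): inner arc 4.31×10⁻⁴ T, outer arc 1.64×10⁻⁴ T.
The two arcs carry current in opposite angular senses, so their fields oppose: B = |4.31×10⁻⁴ − 1.64×10⁻⁴| = 2.67×10⁻⁴ T.

B ≈ 267 μT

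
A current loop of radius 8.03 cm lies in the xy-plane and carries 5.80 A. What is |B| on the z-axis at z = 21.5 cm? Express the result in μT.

B ≈ 1.94 μT

On the axis of a circular loop, B = μ₀IR² / [2(R²+z²)^(3/2)].
R² + z² = (0.0803)² + (0.215)² = 0.05267 m², and (R²+z²)^(3/2) = 1.21×10⁻² m³.
B = (4π×10⁻⁷ × 5.80 × 0.006448) / (2 × 1.21×10⁻²) = 1.94×10⁻⁶ T.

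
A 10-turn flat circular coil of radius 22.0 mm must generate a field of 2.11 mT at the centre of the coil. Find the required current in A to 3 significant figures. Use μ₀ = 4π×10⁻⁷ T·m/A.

For an N-turn coil, B = Nμ₀I/(2R) with R = 0.022 m, so I = 2RB/(Nμ₀) = 2 × 0.022 × 2.11×10⁻³ / (10 × 4π×10⁻⁷) = 7.39 A.

I ≈ 7.39 A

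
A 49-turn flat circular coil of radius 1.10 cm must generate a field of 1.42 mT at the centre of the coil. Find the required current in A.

I ≈ 0.507 A

For an N-turn coil, B = Nμ₀I/(2R) with R = 0.011 m, so I = 2RB/(Nμ₀) = 2 × 0.011 × 1.42×10⁻³ / (49 × 4π×10⁻⁷) = 0.507 A.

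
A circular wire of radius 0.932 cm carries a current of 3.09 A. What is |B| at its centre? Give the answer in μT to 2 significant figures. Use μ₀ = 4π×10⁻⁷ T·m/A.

At the centre of a circular loop the Biot–Savart law gives B = μ₀I/(2R).
B = (4π×10⁻⁷ × 3.09) / (2 × 0.00932) = 2.08×10⁻⁴ T.

B ≈ 210 μT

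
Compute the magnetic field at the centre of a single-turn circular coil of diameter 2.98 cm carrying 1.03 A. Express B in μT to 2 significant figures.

B ≈ 43 μT

At the centre of a circular loop the Biot–Savart law gives B = μ₀I/(2R) (so R = 0.0149 m).
B = (4π×10⁻⁷ × 1.03) / (2 × 0.0149) = 4.34×10⁻⁵ T.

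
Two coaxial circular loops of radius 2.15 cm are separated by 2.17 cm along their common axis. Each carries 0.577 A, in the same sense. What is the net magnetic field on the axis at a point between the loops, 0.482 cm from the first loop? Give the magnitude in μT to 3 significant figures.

Each loop contributes B = μ₀IR²/[2(R²+z²)^(3/2)] on the axis, with z measured from that loop.
Loop 1 (z = 0.00482 m): B₁ = 1.57×10⁻⁵ T. Loop 2 (z = 0.01688 m): B₂ = 8.21×10⁻⁶ T.
The fields add: B = B₁ + B₂ = 2.39×10⁻⁵ T.

B ≈ 23.9 μT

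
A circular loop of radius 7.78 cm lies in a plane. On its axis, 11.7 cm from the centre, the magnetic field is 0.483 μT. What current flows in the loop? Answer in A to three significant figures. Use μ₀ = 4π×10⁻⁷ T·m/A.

I ≈ 0.352 A

On the axis of a loop, B = μ₀IR²/[2(R²+z²)^(3/2)], so I = 2B(R²+z²)^(3/2)/(μ₀R²).
R² + z² = 0.006053 + 0.01369 = 0.01974 m²; raised to 3/2 gives 2.77×10⁻³ m³.
I = 2 × 4.83×10⁻⁷ × 2.77×10⁻³ / (1.26×10⁻⁶ × 0.006053) = 0.352 A.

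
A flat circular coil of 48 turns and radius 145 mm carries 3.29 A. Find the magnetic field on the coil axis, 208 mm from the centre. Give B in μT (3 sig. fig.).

For an N-turn flat coil, B = Nμ₀IR²/[2(R²+z²)^(3/2)] with R = 0.145 m, z = 0.208 m.
B = 48 × 2.67×10⁻⁶ T = 1.28×10⁻⁴ T.

B ≈ 128 μT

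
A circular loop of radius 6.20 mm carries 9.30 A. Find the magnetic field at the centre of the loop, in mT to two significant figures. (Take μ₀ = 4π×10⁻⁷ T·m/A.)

B ≈ 0.94 mT

At the centre of a circular loop the Biot–Savart law gives B = μ₀I/(2R).
B = (4π×10⁻⁷ × 9.30) / (2 × 0.0062) = 9.42×10⁻⁴ T.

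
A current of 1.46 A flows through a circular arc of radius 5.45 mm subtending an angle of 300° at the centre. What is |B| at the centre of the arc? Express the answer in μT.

The Biot–Savart field of a circular arc at its centre is B = μ₀Iφ/(4πR), with φ = 5.236 rad.
B = (4π×10⁻⁷ × 1.46 × 5.236) / (4π × 0.00545) = 1.40×10⁻⁴ T.

B ≈ 140 μT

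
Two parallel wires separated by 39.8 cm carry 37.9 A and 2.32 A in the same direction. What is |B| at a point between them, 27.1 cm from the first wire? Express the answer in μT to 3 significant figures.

Each long wire gives B = μ₀I/(2πd). Distances are d₁ = 0.271 m and d₂ = 0.127 m.
B₁ = 2.80×10⁻⁵ T, B₂ = 3.65×10⁻⁶ T.
Between parallel currents the two contributions point in opposite directions, so they subtract. B = |B₁ − B₂| = |2.80×10⁻⁵ − 3.65×10⁻⁶| = 2.43×10⁻⁵ T.

B ≈ 24.3 μT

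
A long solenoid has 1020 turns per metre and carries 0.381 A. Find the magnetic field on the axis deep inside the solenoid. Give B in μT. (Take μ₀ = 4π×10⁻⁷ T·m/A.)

B ≈ 488 μT

Inside a long solenoid, B = μ₀nI with n = 1020 turns/m.
B = 4π×10⁻⁷ × 1020 × 0.381 = 4.88×10⁻⁴ T.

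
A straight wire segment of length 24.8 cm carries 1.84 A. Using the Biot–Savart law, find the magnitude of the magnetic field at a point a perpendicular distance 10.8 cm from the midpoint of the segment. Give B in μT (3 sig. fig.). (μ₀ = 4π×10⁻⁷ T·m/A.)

For a finite straight segment, B = (μ₀I/4πd)(sinθ₁ + sinθ₂), where θ₁, θ₂ are the angles from the perpendicular to each end.
The perpendicular from the point meets the wire at its midpoint, so each end is L/2 = 0.124 m away along the wire.
sinθ₁ = 0.124/√(0.124²+0.108²) = 0.7541; sinθ₂ = 0.124/√(0.124²+0.108²) = 0.7541.
B = (4π×10⁻⁷ × 1.84) / (4π × 0.108) × (0.7541 + 0.7541) = 2.57×10⁻⁶ T.

B ≈ 2.57 μT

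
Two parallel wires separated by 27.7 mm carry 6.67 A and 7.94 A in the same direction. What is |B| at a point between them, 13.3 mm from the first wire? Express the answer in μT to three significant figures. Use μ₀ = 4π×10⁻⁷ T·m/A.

Each long wire gives B = μ₀I/(2πd). Distances are d₁ = 0.0133 m and d₂ = 0.0144 m.
B₁ = 1.00×10⁻⁴ T, B₂ = 1.10×10⁻⁴ T.
Between parallel currents the two contributions point in opposite directions, so they subtract. B = |B₁ − B₂| = |1.00×10⁻⁴ − 1.10×10⁻⁴| = 9.98×10⁻⁶ T.

B ≈ 9.98 μT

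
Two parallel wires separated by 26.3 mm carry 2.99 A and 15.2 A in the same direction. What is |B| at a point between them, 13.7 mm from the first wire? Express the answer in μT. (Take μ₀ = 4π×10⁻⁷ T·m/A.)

Each long wire gives B = μ₀I/(2πd). Distances are d₁ = 0.0137 m and d₂ = 0.0126 m.
B₁ = 4.36×10⁻⁵ T, B₂ = 2.41×10⁻⁴ T.
Between parallel currents the two contributions point in opposite directions, so they subtract. B = |B₁ − B₂| = |4.36×10⁻⁵ − 2.41×10⁻⁴| = 1.98×10⁻⁴ T.

B ≈ 198 μT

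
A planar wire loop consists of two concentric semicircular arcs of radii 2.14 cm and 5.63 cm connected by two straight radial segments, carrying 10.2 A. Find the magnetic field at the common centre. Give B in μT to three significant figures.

The radial connectors point toward the centre, so dl × r̂ = 0 and they contribute nothing.
Each semicircle gives μ₀I/(4R): inner arc 1.50×10⁻⁴ T, outer arc 5.69×10⁻⁵ T.
The two arcs carry current in opposite angular senses, so their fields oppose: B = |1.50×10⁻⁴ − 5.69×10⁻⁵| = 9.28×10⁻⁵ T.

B ≈ 92.8 μT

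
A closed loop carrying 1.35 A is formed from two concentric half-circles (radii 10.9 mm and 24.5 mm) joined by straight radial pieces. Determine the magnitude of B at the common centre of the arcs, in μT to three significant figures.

The radial connectors point toward the centre, so dl × r̂ = 0 and they contribute nothing.
Each semicircle gives μ₀I/(4R): inner arc 3.89×10⁻⁵ T, outer arc 1.73×10⁻⁵ T.
The two arcs carry current in opposite angular senses, so their fields oppose: B = |3.89×10⁻⁵ − 1.73×10⁻⁵| = 2.16×10⁻⁵ T.

B ≈ 21.6 μT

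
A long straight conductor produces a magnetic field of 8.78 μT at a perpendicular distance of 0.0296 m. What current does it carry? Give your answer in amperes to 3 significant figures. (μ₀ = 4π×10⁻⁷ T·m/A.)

For a long straight wire B = μ₀I/(2πd), so I = 2πdB/μ₀.
I = 2π × 0.0296 × 8.78×10⁻⁶ / (4π×10⁻⁷) = 1.30 A.

I ≈ 1.30 A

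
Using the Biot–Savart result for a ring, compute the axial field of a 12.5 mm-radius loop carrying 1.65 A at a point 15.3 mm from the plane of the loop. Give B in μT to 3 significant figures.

On the axis of a circular loop, B = μ₀IR² / [2(R²+z²)^(3/2)].
R² + z² = (0.0125)² + (0.0153)² = 0.0003903 m², and (R²+z²)^(3/2) = 7.71×10⁻⁶ m³.
B = (4π×10⁻⁷ × 1.65 × 0.0001563) / (2 × 7.71×10⁻⁶) = 2.10×10⁻⁵ T.

B ≈ 21.0 μT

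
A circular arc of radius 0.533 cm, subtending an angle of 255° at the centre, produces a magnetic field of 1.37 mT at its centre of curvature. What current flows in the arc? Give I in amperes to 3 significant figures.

For a circular arc, B = μ₀Iφ/(4πR) with φ in radians; here φ = 4.451 rad.
So I = 4πRB/(μ₀φ) = 4π × 0.00533 × 1.37×10⁻³ / (4π×10⁻⁷ × 4.451) = 16.4 A.

I ≈ 16.4 A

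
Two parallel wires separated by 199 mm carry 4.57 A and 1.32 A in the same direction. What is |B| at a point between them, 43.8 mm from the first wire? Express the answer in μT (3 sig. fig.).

Each long wire gives B = μ₀I/(2πd). Distances are d₁ = 0.0438 m and d₂ = 0.1552 m.
B₁ = 2.09×10⁻⁵ T, B₂ = 1.70×10⁻⁶ T.
Between parallel currents the two contributions point in opposite directions, so they subtract. B = |B₁ − B₂| = |2.09×10⁻⁵ − 1.70×10⁻⁶| = 1.92×10⁻⁵ T.

B ≈ 19.2 μT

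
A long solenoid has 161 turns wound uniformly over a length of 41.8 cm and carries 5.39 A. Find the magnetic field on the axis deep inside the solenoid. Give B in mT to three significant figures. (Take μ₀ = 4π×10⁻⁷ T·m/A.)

Inside a long solenoid, B = μ₀nI with n = 385.2 turns/m.
B = 4π×10⁻⁷ × 385.2 × 5.39 = 2.61×10⁻³ T.

B ≈ 2.61 mT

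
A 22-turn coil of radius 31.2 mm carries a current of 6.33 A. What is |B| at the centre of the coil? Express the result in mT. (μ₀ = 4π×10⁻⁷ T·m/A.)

B ≈ 2.80 mT

For an N-turn flat coil, B = Nμ₀I/(2R) with R = 0.0312 m.
B = 22 × 1.27×10⁻⁴ T = 2.80×10⁻³ T.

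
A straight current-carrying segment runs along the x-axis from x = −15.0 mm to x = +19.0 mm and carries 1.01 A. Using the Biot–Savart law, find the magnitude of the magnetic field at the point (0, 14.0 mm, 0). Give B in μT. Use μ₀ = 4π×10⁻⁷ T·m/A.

B ≈ 11.1 μT

For a finite straight segment, B = (μ₀I/4πd)(sinθ₁ + sinθ₂), where θ₁, θ₂ are the angles from the perpendicular to each end.
The perpendicular distance is d = 0.014 m; the end-offsets along the wire are a = 0.015 m and b = 0.019 m.
sinθ₁ = 0.015/√(0.015²+0.014²) = 0.7311; sinθ₂ = 0.019/√(0.019²+0.014²) = 0.8051.
B = (4π×10⁻⁷ × 1.01) / (4π × 0.014) × (0.7311 + 0.8051) = 1.11×10⁻⁵ T.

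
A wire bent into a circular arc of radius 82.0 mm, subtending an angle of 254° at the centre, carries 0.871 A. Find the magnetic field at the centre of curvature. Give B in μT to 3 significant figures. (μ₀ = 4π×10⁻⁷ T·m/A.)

B ≈ 4.71 μT

The Biot–Savart field of a circular arc at its centre is B = μ₀Iφ/(4πR), with φ = 4.433 rad.
B = (4π×10⁻⁷ × 0.871 × 4.433) / (4π × 0.082) = 4.71×10⁻⁶ T.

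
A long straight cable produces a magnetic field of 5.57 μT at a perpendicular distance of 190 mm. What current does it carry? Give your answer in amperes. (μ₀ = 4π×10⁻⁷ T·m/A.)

For a long straight wire B = μ₀I/(2πd), so I = 2πdB/μ₀.
I = 2π × 0.19 × 5.57×10⁻⁶ / (4π×10⁻⁷) = 5.29 A.

I ≈ 5.29 A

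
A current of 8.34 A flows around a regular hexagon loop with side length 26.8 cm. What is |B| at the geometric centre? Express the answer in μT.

B ≈ 21.6 μT

Each side is a finite straight segment at perpendicular distance d = a/(2 tan(π/6)) = 0.2321 m from the centre, with end-angles ±π/6.
One side contributes B₁ = (μ₀I/4πd)·2 sin(π/6) = 3.59×10⁻⁶ T.
All 6 sides add in the same direction: B = 6 × 3.59×10⁻⁶ = 2.16×10⁻⁵ T.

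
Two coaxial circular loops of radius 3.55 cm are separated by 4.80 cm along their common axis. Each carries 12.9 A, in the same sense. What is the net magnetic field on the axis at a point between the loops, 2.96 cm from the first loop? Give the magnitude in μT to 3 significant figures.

Each loop contributes B = μ₀IR²/[2(R²+z²)^(3/2)] on the axis, with z measured from that loop.
Loop 1 (z = 0.0296 m): B₁ = 1.03×10⁻⁴ T. Loop 2 (z = 0.0184 m): B₂ = 1.60×10⁻⁴ T.
The fields add: B = B₁ + B₂ = 2.63×10⁻⁴ T.

B ≈ 263 μT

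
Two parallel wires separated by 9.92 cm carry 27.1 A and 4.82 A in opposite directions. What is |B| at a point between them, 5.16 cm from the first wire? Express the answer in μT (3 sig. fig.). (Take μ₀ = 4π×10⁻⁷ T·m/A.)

B ≈ 125 μT

Each long wire gives B = μ₀I/(2πd). Distances are d₁ = 0.0516 m and d₂ = 0.0476 m.
B₁ = 1.05×10⁻⁴ T, B₂ = 2.03×10⁻⁵ T.
Between antiparallel currents both contributions point the same way, so they add. B = B₁ + B₂ = 1.05×10⁻⁴ + 2.03×10⁻⁵ = 1.25×10⁻⁴ T.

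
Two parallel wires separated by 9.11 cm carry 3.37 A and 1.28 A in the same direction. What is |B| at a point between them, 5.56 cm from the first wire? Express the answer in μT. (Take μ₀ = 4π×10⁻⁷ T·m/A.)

B ≈ 4.91 μT

Each long wire gives B = μ₀I/(2πd). Distances are d₁ = 0.0556 m and d₂ = 0.0355 m.
B₁ = 1.21×10⁻⁵ T, B₂ = 7.21×10⁻⁶ T.
Between parallel currents the two contributions point in opposite directions, so they subtract. B = |B₁ − B₂| = |1.21×10⁻⁵ − 7.21×10⁻⁶| = 4.91×10⁻⁶ T.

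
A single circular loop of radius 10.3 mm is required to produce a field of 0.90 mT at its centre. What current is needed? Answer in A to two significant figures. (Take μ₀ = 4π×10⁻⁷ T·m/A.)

At the centre of a circular loop B = μ₀I/(2R), so I = 2RB/μ₀.
With R = 0.0103 m, I = 2 × 0.0103 × 9.00×10⁻⁴ / (4π×10⁻⁷) = 14.8 A.

I ≈ 15 A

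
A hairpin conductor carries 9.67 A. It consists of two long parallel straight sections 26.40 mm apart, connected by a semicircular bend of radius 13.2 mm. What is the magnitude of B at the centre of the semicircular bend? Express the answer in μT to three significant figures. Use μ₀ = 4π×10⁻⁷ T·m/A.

B ≈ 377 μT

The semicircular arc contributes B_arc = μ₀I·π/(4πR) = μ₀I/(4R) = 2.30×10⁻⁴ T.
Each semi-infinite lead is at perpendicular distance R = 0.0132 m from the centre, with the perpendicular foot at its near end, so it contributes μ₀I/(4πR); both point the same way, together 1.47×10⁻⁴ T.
Arc and leads all point the same direction: B = 2.30×10⁻⁴ + 1.47×10⁻⁴ = 3.77×10⁻⁴ T.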